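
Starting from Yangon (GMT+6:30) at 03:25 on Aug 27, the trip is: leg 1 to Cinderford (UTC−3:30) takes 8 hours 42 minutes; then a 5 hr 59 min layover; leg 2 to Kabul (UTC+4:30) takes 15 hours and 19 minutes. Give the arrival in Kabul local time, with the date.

07:25 on August 28

Convert departure to UTC: 03:25 − 6:30 = 20:55 UTC on Aug 26.
Add 8 hours and 42 minutes leg 1 → 05:37 UTC (Aug 27).
Add 5 hours and 59 minutes layover in Cinderford → 11:36 UTC.
Add 15 hours and 19 minutes leg 2 → 02:55 UTC (Aug 28).
Kabul is UTC+4:30, so local arrival = 02:55 + 4:30 = 07:25 on Aug 28.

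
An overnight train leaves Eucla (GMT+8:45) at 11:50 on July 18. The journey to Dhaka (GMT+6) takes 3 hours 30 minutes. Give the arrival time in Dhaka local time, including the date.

12:35 on Jul 18

Convert departure to UTC: 11:50 − 8:45 = 03:05 UTC on Jul 18.
Add 3 hours 30 minutes travel time → 06:35 UTC.
Dhaka is UTC+6:00, so local arrival = 06:35 + 6:00 = 12:35 on Jul 18.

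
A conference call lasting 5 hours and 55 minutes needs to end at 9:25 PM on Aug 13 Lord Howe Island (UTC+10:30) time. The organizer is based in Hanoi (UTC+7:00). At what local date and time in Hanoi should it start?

12:00 PM on August 13

Target end time in UTC: 9:25 PM − 10:30 = 10:55 AM on Aug 13.
Subtract 5 hours 55 minutes → start 5:00 AM UTC on Aug 13.
Hanoi is UTC+7:00: 5:00 AM + 7:00 = 12:00 PM on Aug 13.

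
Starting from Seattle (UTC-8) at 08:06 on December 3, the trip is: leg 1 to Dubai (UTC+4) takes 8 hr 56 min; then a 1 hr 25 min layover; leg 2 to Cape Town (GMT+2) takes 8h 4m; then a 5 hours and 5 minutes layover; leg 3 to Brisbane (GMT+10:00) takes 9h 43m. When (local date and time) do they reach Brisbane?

11:19 on December 5

Convert departure to UTC: 08:06 + 8:00 = 16:06 UTC on Dec 3.
Add 8 hours and 56 minutes leg 1 → 01:02 UTC (Dec 4).
Add 1 hour and 25 minutes layover in Dubai → 02:27 UTC.
Add 8 hours and 4 minutes leg 2 → 10:31 UTC.
Add 5 hours and 5 minutes layover in Cape Town → 15:36 UTC.
Add 9 hours and 43 minutes leg 3 → 01:19 UTC (Dec 5).
Brisbane is UTC+10:00, so local arrival = 01:19 + 10:00 = 11:19 on Dec 5.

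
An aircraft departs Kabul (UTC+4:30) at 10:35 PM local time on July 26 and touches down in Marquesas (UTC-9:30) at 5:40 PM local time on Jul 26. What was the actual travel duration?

Departure in UTC: 10:35 PM − 4:30 = 6:05 PM on Jul 26.
Arrival in UTC: 5:40 PM + 9:30 = 3:10 AM on Jul 27.
Elapsed = 3:10 AM − 6:05 PM (+1 day) = 9 hours 5 minutes.

9 hours 5 minutes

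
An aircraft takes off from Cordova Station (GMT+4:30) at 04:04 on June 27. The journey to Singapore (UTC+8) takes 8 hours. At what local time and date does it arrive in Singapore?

Singapore is 3:30 ahead of Cordova Station.
After 8 hours it is 12:04 in Cordova Station.
Shift by the zone difference: 12:04 + 3:30 = 15:34 on Jun 27 in Singapore.

15:34 on Jun 27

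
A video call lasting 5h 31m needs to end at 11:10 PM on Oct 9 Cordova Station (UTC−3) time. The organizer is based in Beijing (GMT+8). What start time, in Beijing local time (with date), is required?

Target end time in UTC: 11:10 PM + 3:00 = 2:10 AM on Oct 10.
Subtract 5 hours and 31 minutes → start 8:39 PM UTC on Oct 9.
Beijing is UTC+8:00: 8:39 PM + 8:00 = 4:39 AM on Oct 10.

4:39 AM on October 10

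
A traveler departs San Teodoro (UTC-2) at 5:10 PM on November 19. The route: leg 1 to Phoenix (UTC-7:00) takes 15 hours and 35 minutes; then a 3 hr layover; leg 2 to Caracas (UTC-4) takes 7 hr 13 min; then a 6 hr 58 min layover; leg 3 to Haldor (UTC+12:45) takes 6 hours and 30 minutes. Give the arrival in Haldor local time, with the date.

11:11 PM on Nov 21

Convert departure to UTC: 5:10 PM + 2:00 = 7:10 PM UTC on Nov 19.
Add 15 hours 35 minutes leg 1 → 10:45 AM UTC (Nov 20).
Add 3 hours layover in Phoenix → 1:45 PM UTC.
Add 7 hours 13 minutes leg 2 → 8:58 PM UTC.
Add 6 hours 58 minutes layover in Caracas → 3:56 AM UTC (Nov 21).
Add 6 hours and 30 minutes leg 3 → 10:26 AM UTC.
Haldor is UTC+12:45, so local arrival = 10:26 AM + 12:45 = 11:11 PM on Nov 21.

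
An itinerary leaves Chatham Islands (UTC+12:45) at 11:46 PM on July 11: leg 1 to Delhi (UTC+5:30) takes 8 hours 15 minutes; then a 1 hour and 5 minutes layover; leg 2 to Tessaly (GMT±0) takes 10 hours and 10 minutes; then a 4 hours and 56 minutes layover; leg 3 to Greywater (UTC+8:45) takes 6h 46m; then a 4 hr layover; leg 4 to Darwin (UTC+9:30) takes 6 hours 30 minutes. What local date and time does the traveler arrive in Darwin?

2:13 PM on July 13

Convert departure to UTC: 11:46 PM − 12:45 = 11:01 AM UTC on Jul 11.
Add 8 hours and 15 minutes leg 1 → 7:16 PM UTC.
Add 1 hour and 5 minutes layover in Delhi → 8:21 PM UTC.
Add 10 hours 10 minutes leg 2 → 6:31 AM UTC (Jul 12).
Add 4 hours 56 minutes layover in Tessaly → 11:27 AM UTC.
Add 6 hours 46 minutes leg 3 → 6:13 PM UTC.
Add 4 hours layover in Greywater → 10:13 PM UTC.
Add 6 hours and 30 minutes leg 4 → 4:43 AM UTC (Jul 13).
Darwin is UTC+9:30, so local arrival = 4:43 AM + 9:30 = 2:13 PM on Jul 13.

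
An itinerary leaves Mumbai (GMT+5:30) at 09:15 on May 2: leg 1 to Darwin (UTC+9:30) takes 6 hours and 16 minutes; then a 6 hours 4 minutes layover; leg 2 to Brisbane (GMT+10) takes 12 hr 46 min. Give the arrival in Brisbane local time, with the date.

Convert departure to UTC: 09:15 − 5:30 = 03:45 UTC on May 2.
Add 6 hours and 16 minutes leg 1 → 10:01 UTC.
Add 6 hours and 4 minutes layover in Darwin → 16:05 UTC.
Add 12 hours 46 minutes leg 2 → 04:51 UTC (May 3).
Brisbane is UTC+10:00, so local arrival = 04:51 + 10:00 = 14:51 on May 3.

14:51 on May 3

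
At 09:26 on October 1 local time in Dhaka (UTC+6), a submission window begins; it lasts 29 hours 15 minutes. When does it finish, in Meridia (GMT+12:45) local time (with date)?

21:26 on October 2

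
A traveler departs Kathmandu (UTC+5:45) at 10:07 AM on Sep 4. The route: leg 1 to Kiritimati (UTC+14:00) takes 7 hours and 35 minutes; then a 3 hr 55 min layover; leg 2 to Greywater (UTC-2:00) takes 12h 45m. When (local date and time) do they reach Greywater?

Convert departure to UTC: 10:07 AM − 5:45 = 4:22 AM UTC on Sep 4.
Add 7 hours 35 minutes leg 1 → 11:57 AM UTC.
Add 3 hours 55 minutes layover in Kiritimati → 3:52 PM UTC.
Add 12 hours 45 minutes leg 2 → 4:37 AM UTC (Sep 5).
Greywater is UTC−2:00, so local arrival = 4:37 AM − 2:00 = 2:37 AM on Sep 5.

2:37 AM on Sep 5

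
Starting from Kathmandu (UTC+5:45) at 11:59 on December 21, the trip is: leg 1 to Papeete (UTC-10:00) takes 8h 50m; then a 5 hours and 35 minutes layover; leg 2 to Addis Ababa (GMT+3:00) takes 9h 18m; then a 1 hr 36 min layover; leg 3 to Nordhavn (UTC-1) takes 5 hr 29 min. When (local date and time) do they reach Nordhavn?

12:02 on December 22

Convert departure to UTC: 11:59 − 5:45 = 06:14 UTC on Dec 21.
Add 8 hours 50 minutes leg 1 → 15:04 UTC.
Add 5 hours 35 minutes layover in Papeete → 20:39 UTC.
Add 9 hours and 18 minutes leg 2 → 05:57 UTC (Dec 22).
Add 1 hour 36 minutes layover in Addis Ababa → 07:33 UTC.
Add 5 hours 29 minutes leg 3 → 13:02 UTC.
Nordhavn is UTC−1:00, so local arrival = 13:02 − 1:00 = 12:02 on Dec 22.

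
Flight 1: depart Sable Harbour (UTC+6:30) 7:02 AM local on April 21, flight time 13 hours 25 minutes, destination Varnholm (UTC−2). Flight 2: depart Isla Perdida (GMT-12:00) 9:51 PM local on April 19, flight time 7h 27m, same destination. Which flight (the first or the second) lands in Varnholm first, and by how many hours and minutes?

the second, by 20 hours 39 minutes

Flight 1 in UTC: 7:02 AM − 6:30 = 12:32 AM on Apr 21.
+13 hours and 25 minutes → arrive 1:57 PM UTC on Apr 21.
Flight 2 in UTC: 9:51 PM + 12:00 = 9:51 AM on Apr 20.
+7 hours and 27 minutes → arrive 5:18 PM UTC on Apr 20.
Flight 2 lands earlier by 20 hours 39 minutes.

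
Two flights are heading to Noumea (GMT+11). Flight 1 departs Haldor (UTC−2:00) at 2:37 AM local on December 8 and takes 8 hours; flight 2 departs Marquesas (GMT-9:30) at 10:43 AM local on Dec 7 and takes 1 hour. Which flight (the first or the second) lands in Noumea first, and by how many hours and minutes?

Flight 1 in UTC: 2:37 AM + 2:00 = 4:37 AM on Dec 8.
+8 hours → arrive 12:37 PM UTC on Dec 8.
Flight 2 in UTC: 10:43 AM + 9:30 = 8:13 PM on Dec 7.
+1 hour → arrive 9:13 PM UTC on Dec 7.
Flight 2 lands earlier by 15 hours 24 minutes.

the second, by 15 hours 24 minutes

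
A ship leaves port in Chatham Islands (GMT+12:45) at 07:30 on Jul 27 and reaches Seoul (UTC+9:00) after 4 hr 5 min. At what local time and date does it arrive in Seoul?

Convert departure to UTC: 07:30 − 12:45 = 18:45 UTC on Jul 26.
Add 4 hours and 5 minutes travel time → 22:50 UTC.
Seoul is UTC+9:00, so local arrival = 22:50 + 9:00 = 07:50 on Jul 27.

07:50 on Jul 27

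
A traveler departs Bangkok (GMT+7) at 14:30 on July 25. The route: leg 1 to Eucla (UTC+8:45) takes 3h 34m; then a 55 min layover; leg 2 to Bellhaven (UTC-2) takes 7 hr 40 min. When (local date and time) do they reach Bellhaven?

17:39 on July 25

Convert departure to UTC: 14:30 − 7:00 = 07:30 UTC on Jul 25.
Add 3 hours and 34 minutes leg 1 → 11:04 UTC.
Add 55 minutes layover in Eucla → 11:59 UTC.
Add 7 hours 40 minutes leg 2 → 19:39 UTC.
Bellhaven is UTC−2:00, so local arrival = 19:39 − 2:00 = 17:39 on Jul 25.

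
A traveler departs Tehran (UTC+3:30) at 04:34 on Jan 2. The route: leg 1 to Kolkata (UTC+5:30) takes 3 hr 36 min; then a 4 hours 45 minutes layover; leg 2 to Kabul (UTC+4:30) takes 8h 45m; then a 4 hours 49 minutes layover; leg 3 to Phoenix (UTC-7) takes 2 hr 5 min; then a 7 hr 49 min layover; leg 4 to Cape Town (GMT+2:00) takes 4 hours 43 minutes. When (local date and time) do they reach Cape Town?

15:36 on January 3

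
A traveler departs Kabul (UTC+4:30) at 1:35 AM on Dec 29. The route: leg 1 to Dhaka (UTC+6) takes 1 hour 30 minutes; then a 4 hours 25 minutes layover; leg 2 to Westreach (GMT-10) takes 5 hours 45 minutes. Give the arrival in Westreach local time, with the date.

10:45 PM on Dec 28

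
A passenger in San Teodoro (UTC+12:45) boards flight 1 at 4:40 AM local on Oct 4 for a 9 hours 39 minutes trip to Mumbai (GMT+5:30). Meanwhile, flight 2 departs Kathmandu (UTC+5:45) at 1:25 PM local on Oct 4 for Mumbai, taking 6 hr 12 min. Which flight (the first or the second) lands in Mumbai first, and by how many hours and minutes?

Flight 1 in UTC: 4:40 AM − 12:45 = 3:55 PM on Oct 3.
+9 hours 39 minutes → arrive 1:34 AM UTC on Oct 4.
Flight 2 in UTC: 1:25 PM − 5:45 = 7:40 AM on Oct 4.
+6 hours and 12 minutes → arrive 1:52 PM UTC on Oct 4.
Flight 1 lands earlier by 12 hours 18 minutes.

the first, by 12 hours 18 minutes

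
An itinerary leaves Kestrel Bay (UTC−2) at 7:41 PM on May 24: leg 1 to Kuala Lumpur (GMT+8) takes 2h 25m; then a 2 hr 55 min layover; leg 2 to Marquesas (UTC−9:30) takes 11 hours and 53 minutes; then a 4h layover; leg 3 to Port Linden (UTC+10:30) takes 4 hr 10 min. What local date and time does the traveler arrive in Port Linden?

9:34 AM on May 26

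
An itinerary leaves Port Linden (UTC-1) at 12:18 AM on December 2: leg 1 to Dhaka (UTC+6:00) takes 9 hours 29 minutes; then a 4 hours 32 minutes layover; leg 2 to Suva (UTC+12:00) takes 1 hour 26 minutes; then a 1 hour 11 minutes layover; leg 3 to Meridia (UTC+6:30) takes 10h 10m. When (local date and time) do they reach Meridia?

10:36 AM on December 3

Convert departure to UTC: 12:18 AM + 1:00 = 1:18 AM UTC on Dec 2.
Add 9 hours and 29 minutes leg 1 → 10:47 AM UTC.
Add 4 hours 32 minutes layover in Dhaka → 3:19 PM UTC.
Add 1 hour 26 minutes leg 2 → 4:45 PM UTC.
Add 1 hour and 11 minutes layover in Suva → 5:56 PM UTC.
Add 10 hours 10 minutes leg 3 → 4:06 AM UTC (Dec 3).
Meridia is UTC+6:30, so local arrival = 4:06 AM + 6:30 = 10:36 AM on Dec 3.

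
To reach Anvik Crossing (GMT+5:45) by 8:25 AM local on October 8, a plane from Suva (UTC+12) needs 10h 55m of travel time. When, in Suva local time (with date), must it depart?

Target arrival in UTC: 8:25 AM − 5:45 = 2:40 AM on Oct 8.
Subtract 10 hours 55 minutes → departure 3:45 PM UTC on Oct 7.
Suva is UTC+12:00: 3:45 PM + 12:00 = 3:45 AM on Oct 8.

3:45 AM on Oct 8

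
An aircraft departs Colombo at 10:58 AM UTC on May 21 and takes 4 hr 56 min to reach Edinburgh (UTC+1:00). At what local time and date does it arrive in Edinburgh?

4:54 PM on May 21

Departure is given in UTC: 10:58 AM on May 21.
Add 4 hours 56 minutes → 3:54 PM UTC.
Edinburgh is UTC+1:00: 3:54 PM + 1:00 = 4:54 PM on May 21.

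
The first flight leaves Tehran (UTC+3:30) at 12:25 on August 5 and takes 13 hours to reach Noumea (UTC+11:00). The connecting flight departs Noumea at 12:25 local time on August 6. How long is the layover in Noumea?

3 hours 30 minutes

Convert departure to UTC: 12:25 − 3:30 = 08:55 UTC on Aug 5.
Add 13 hours flight time → 21:55 UTC.
Noumea is UTC+11:00, so local arrival = 21:55 + 11:00 = 08:55 on Aug 6.
Layover = 12:25 − 08:55 = 3 hours 30 minutes.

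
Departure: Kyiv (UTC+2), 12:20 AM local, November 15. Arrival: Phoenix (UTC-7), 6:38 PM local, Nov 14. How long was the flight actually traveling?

Phoenix is 9:00 behind Kyiv.
Clock-face elapsed time (ignoring zones) is −5 hours 42 minutes.
Actual elapsed = −5 hours 42 minutes + 9:00 = 3 hours 18 minutes.

3 hours 18 minutes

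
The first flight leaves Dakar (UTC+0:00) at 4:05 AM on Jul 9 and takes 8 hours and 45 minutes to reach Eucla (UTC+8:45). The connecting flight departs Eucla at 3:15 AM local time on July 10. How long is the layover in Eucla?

Dakar is at UTC+0, so departure is already 4:05 AM UTC on Jul 9.
Add 8 hours and 45 minutes flight time → 12:50 PM UTC.
Eucla is UTC+8:45, so local arrival = 12:50 PM + 8:45 = 9:35 PM on Jul 9.
Layover = 3:15 AM − 9:35 PM (+1 day) = 5 hours 40 minutes.

5 hours 40 minutes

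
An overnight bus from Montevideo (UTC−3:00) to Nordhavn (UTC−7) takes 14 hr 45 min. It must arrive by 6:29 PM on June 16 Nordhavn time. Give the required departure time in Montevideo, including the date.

7:44 AM on June 16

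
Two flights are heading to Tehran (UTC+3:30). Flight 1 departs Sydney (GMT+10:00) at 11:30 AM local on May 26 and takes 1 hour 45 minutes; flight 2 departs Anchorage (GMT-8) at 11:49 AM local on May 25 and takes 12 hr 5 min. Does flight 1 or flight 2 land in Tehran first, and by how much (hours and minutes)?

the first, by 4 hours 39 minutes

Flight 1 in UTC: 11:30 AM − 10:00 = 1:30 AM on May 26.
+1 hour 45 minutes → arrive 3:15 AM UTC on May 26.
Flight 2 in UTC: 11:49 AM + 8:00 = 7:49 PM on May 25.
+12 hours 5 minutes → arrive 7:54 AM UTC on May 26.
Flight 1 lands earlier by 4 hours 39 minutes.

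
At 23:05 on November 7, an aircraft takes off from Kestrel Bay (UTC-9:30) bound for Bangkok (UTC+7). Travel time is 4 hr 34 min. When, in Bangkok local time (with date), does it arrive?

Convert departure to UTC: 23:05 + 9:30 = 08:35 UTC on Nov 8.
Add 4 hours and 34 minutes travel time → 13:09 UTC.
Bangkok is UTC+7:00, so local arrival = 13:09 + 7:00 = 20:09 on Nov 8.

20:09 on November 8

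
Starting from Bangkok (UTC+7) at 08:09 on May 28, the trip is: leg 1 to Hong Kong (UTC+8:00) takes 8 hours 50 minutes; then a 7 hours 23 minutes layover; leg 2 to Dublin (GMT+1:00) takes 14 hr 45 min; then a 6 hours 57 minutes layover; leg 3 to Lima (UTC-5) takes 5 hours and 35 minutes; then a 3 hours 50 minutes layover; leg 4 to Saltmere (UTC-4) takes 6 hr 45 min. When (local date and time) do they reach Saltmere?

Convert departure to UTC: 08:09 − 7:00 = 01:09 UTC on May 28.
Add 8 hours and 50 minutes leg 1 → 09:59 UTC.
Add 7 hours and 23 minutes layover in Hong Kong → 17:22 UTC.
Add 14 hours 45 minutes leg 2 → 08:07 UTC (May 29).
Add 6 hours and 57 minutes layover in Dublin → 15:04 UTC.
Add 5 hours 35 minutes leg 3 → 20:39 UTC.
Add 3 hours 50 minutes layover in Lima → 00:29 UTC (May 30).
Add 6 hours and 45 minutes leg 4 → 07:14 UTC.
Saltmere is UTC−4:00, so local arrival = 07:14 − 4:00 = 03:14 on May 30.

03:14 on May 30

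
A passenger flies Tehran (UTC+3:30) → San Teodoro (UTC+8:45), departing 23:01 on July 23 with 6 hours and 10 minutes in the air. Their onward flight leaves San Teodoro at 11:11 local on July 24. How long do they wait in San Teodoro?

Convert departure to UTC: 23:01 − 3:30 = 19:31 UTC on Jul 23.
Add 6 hours 10 minutes flight time → 01:41 UTC (Jul 24).
San Teodoro is UTC+8:45, so local arrival = 01:41 + 8:45 = 10:26 on Jul 24.
Layover = 11:11 − 10:26 = 45 minutes.

45 minutes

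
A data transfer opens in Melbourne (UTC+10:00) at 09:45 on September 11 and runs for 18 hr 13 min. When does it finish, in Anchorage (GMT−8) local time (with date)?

09:58 on September 11

Anchorage is 18:00 behind Melbourne.
After 18 hours and 13 minutes it is 03:58 (Sep 12) in Melbourne.
Shift by the zone difference: 03:58 − 18:00 = 09:58 on Sep 11 in Anchorage.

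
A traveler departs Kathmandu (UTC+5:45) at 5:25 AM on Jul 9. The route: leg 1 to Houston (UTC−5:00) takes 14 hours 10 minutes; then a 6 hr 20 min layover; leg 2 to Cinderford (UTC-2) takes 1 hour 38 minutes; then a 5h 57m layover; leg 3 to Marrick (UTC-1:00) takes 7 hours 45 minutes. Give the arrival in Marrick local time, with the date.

Convert departure to UTC: 5:25 AM − 5:45 = 11:40 PM UTC on Jul 8.
Add 14 hours 10 minutes leg 1 → 1:50 PM UTC (Jul 9).
Add 6 hours and 20 minutes layover in Houston → 8:10 PM UTC.
Add 1 hour 38 minutes leg 2 → 9:48 PM UTC.
Add 5 hours and 57 minutes layover in Cinderford → 3:45 AM UTC (Jul 10).
Add 7 hours and 45 minutes leg 3 → 11:30 AM UTC.
Marrick is UTC−1:00, so local arrival = 11:30 AM − 1:00 = 10:30 AM on Jul 10.

10:30 AM on July 10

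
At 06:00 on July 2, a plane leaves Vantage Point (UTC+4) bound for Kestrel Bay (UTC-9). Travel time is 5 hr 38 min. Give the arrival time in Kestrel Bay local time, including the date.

22:38 on Jul 1

Convert departure to UTC: 06:00 − 4:00 = 02:00 UTC on Jul 2.
Add 5 hours 38 minutes travel time → 07:38 UTC.
Kestrel Bay is UTC−9:00, so local arrival = 07:38 − 9:00 = 22:38 on Jul 1.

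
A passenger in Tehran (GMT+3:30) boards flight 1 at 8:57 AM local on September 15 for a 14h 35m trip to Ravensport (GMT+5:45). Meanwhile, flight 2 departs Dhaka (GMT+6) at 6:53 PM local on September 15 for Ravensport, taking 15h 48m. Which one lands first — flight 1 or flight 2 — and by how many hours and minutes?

the first, by 8 hours 39 minutes

Flight 1 in UTC: 8:57 AM − 3:30 = 5:27 AM on Sep 15.
+14 hours 35 minutes → arrive 8:02 PM UTC on Sep 15.
Flight 2 in UTC: 6:53 PM − 6:00 = 12:53 PM on Sep 15.
+15 hours and 48 minutes → arrive 4:41 AM UTC on Sep 16.
Flight 1 lands earlier by 8 hours 39 minutes.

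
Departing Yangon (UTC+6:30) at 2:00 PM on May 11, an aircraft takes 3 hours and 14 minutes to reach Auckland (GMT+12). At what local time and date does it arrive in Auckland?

Convert departure to UTC: 2:00 PM − 6:30 = 7:30 AM UTC on May 11.
Add 3 hours 14 minutes travel time → 10:44 AM UTC.
Auckland is UTC+12:00, so local arrival = 10:44 AM + 12:00 = 10:44 PM on May 11.

10:44 PM on May 11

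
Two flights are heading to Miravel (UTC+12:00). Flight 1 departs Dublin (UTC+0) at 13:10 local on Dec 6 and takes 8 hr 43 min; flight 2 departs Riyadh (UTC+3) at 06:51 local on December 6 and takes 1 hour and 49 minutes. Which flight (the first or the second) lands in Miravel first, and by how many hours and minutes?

the second, by 16 hours 13 minutes

Flight 1 departs at 13:10 UTC (Dec 6).
+8 hours and 43 minutes → arrive 21:53 UTC on Dec 6.
Flight 2 in UTC: 06:51 − 3:00 = 03:51 on Dec 6.
+1 hour and 49 minutes → arrive 05:40 UTC on Dec 6.
Flight 2 lands earlier by 16 hours 13 minutes.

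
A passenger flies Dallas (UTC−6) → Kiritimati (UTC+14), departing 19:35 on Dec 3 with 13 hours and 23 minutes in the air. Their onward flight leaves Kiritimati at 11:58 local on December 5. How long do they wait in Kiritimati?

7 hours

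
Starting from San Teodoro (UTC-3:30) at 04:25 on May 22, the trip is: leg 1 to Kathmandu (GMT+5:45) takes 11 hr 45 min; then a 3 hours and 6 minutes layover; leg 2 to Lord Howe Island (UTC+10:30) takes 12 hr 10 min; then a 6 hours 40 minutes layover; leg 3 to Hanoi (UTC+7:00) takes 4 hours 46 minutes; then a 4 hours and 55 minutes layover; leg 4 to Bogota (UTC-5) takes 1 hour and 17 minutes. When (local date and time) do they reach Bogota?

23:34 on May 23

Convert departure to UTC: 04:25 + 3:30 = 07:55 UTC on May 22.
Add 11 hours and 45 minutes leg 1 → 19:40 UTC.
Add 3 hours and 6 minutes layover in Kathmandu → 22:46 UTC.
Add 12 hours 10 minutes leg 2 → 10:56 UTC (May 23).
Add 6 hours and 40 minutes layover in Lord Howe Island → 17:36 UTC.
Add 4 hours and 46 minutes leg 3 → 22:22 UTC.
Add 4 hours 55 minutes layover in Hanoi → 03:17 UTC (May 24).
Add 1 hour and 17 minutes leg 4 → 04:34 UTC.
Bogota is UTC−5:00, so local arrival = 04:34 − 5:00 = 23:34 on May 23.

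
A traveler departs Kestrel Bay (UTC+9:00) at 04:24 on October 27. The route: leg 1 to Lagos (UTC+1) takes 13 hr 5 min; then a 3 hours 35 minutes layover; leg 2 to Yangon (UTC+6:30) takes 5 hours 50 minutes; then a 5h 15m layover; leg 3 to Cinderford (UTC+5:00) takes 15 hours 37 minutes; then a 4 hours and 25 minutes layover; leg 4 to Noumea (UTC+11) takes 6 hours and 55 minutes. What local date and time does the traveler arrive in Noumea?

Convert departure to UTC: 04:24 − 9:00 = 19:24 UTC on Oct 26.
Add 13 hours and 5 minutes leg 1 → 08:29 UTC (Oct 27).
Add 3 hours and 35 minutes layover in Lagos → 12:04 UTC.
Add 5 hours 50 minutes leg 2 → 17:54 UTC.
Add 5 hours 15 minutes layover in Yangon → 23:09 UTC.
Add 15 hours and 37 minutes leg 3 → 14:46 UTC (Oct 28).
Add 4 hours 25 minutes layover in Cinderford → 19:11 UTC.
Add 6 hours 55 minutes leg 4 → 02:06 UTC (Oct 29).
Noumea is UTC+11:00, so local arrival = 02:06 + 11:00 = 13:06 on Oct 29.

13:06 on Oct 29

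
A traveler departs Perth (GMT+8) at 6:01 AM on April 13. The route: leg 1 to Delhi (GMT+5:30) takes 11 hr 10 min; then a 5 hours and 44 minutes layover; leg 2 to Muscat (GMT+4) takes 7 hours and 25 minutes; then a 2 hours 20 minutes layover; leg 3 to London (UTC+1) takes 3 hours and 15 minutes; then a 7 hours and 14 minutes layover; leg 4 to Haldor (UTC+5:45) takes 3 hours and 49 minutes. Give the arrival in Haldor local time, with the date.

8:43 PM on April 14

Convert departure to UTC: 6:01 AM − 8:00 = 10:01 PM UTC on Apr 12.
Add 11 hours 10 minutes leg 1 → 9:11 AM UTC (Apr 13).
Add 5 hours and 44 minutes layover in Delhi → 2:55 PM UTC.
Add 7 hours and 25 minutes leg 2 → 10:20 PM UTC.
Add 2 hours and 20 minutes layover in Muscat → 12:40 AM UTC (Apr 14).
Add 3 hours 15 minutes leg 3 → 3:55 AM UTC.
Add 7 hours 14 minutes layover in London → 11:09 AM UTC.
Add 3 hours and 49 minutes leg 4 → 2:58 PM UTC.
Haldor is UTC+5:45, so local arrival = 2:58 PM + 5:45 = 8:43 PM on Apr 14.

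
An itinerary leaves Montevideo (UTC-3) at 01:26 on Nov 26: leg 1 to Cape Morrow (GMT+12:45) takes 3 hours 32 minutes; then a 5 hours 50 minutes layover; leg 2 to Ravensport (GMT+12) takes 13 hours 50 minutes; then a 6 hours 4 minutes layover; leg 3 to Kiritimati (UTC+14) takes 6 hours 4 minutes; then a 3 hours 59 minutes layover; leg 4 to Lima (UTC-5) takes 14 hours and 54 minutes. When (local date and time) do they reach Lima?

Convert departure to UTC: 01:26 + 3:00 = 04:26 UTC on Nov 26.
Add 3 hours 32 minutes leg 1 → 07:58 UTC.
Add 5 hours 50 minutes layover in Cape Morrow → 13:48 UTC.
Add 13 hours and 50 minutes leg 2 → 03:38 UTC (Nov 27).
Add 6 hours and 4 minutes layover in Ravensport → 09:42 UTC.
Add 6 hours and 4 minutes leg 3 → 15:46 UTC.
Add 3 hours 59 minutes layover in Kiritimati → 19:45 UTC.
Add 14 hours and 54 minutes leg 4 → 10:39 UTC (Nov 28).
Lima is UTC−5:00, so local arrival = 10:39 − 5:00 = 05:39 on Nov 28.

05:39 on November 28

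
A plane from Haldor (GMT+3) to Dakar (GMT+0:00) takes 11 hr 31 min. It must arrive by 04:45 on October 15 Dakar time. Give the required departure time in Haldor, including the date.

Target arrival is already UTC: 04:45 on Oct 15.
Subtract 11 hours and 31 minutes → departure 17:14 UTC on Oct 14.
Haldor is UTC+3:00: 17:14 + 3:00 = 20:14 on Oct 14.

20:14 on October 14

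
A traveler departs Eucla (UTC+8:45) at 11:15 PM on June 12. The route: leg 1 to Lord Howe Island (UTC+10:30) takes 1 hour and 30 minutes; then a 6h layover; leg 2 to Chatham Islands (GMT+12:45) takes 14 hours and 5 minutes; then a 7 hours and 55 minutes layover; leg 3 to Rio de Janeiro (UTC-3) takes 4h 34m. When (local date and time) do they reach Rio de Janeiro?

Convert departure to UTC: 11:15 PM − 8:45 = 2:30 PM UTC on Jun 12.
Add 1 hour 30 minutes leg 1 → 4:00 PM UTC.
Add 6 hours layover in Lord Howe Island → 10:00 PM UTC.
Add 14 hours 5 minutes leg 2 → 12:05 PM UTC (Jun 13).
Add 7 hours and 55 minutes layover in Chatham Islands → 8:00 PM UTC.
Add 4 hours 34 minutes leg 3 → 12:34 AM UTC (Jun 14).
Rio de Janeiro is UTC−3:00, so local arrival = 12:34 AM − 3:00 = 9:34 PM on Jun 13.

9:34 PM on June 13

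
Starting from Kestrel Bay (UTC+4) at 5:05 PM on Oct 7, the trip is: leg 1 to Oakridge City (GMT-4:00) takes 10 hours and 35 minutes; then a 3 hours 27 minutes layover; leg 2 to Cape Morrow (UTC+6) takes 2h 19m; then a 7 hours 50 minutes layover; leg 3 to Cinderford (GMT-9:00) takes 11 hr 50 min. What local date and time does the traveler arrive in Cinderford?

4:06 PM on October 8

Convert departure to UTC: 5:05 PM − 4:00 = 1:05 PM UTC on Oct 7.
Add 10 hours 35 minutes leg 1 → 11:40 PM UTC.
Add 3 hours 27 minutes layover in Oakridge City → 3:07 AM UTC (Oct 8).
Add 2 hours 19 minutes leg 2 → 5:26 AM UTC.
Add 7 hours and 50 minutes layover in Cape Morrow → 1:16 PM UTC.
Add 11 hours 50 minutes leg 3 → 1:06 AM UTC (Oct 9).
Cinderford is UTC−9:00, so local arrival = 1:06 AM − 9:00 = 4:06 PM on Oct 8.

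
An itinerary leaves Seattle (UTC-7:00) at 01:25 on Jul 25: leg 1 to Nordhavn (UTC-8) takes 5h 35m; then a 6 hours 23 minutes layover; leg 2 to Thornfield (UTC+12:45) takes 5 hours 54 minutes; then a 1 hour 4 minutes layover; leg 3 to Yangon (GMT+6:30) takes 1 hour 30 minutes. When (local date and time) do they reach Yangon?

Convert departure to UTC: 01:25 + 7:00 = 08:25 UTC on Jul 25.
Add 5 hours and 35 minutes leg 1 → 14:00 UTC.
Add 6 hours and 23 minutes layover in Nordhavn → 20:23 UTC.
Add 5 hours 54 minutes leg 2 → 02:17 UTC (Jul 26).
Add 1 hour and 4 minutes layover in Thornfield → 03:21 UTC.
Add 1 hour 30 minutes leg 3 → 04:51 UTC.
Yangon is UTC+6:30, so local arrival = 04:51 + 6:30 = 11:21 on Jul 26.

11:21 on Jul 26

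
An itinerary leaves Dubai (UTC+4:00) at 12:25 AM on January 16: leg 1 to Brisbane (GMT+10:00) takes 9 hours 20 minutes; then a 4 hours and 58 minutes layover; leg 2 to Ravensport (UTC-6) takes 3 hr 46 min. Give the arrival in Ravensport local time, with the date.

Convert departure to UTC: 12:25 AM − 4:00 = 8:25 PM UTC on Jan 15.
Add 9 hours 20 minutes leg 1 → 5:45 AM UTC (Jan 16).
Add 4 hours 58 minutes layover in Brisbane → 10:43 AM UTC.
Add 3 hours 46 minutes leg 2 → 2:29 PM UTC.
Ravensport is UTC−6:00, so local arrival = 2:29 PM − 6:00 = 8:29 AM on Jan 16.

8:29 AM on Jan 16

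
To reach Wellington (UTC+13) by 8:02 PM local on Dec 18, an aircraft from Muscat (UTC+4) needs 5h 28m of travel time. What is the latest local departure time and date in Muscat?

5:34 AM on December 18

Target arrival in UTC: 8:02 PM − 13:00 = 7:02 AM on Dec 18.
Subtract 5 hours and 28 minutes → departure 1:34 AM UTC on Dec 18.
Muscat is UTC+4:00: 1:34 AM + 4:00 = 5:34 AM on Dec 18.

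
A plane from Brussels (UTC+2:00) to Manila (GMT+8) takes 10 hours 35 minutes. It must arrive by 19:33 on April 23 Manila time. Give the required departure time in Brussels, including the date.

Target arrival in UTC: 19:33 − 8:00 = 11:33 on Apr 23.
Subtract 10 hours 35 minutes → departure 00:58 UTC on Apr 23.
Brussels is UTC+2:00: 00:58 + 2:00 = 02:58 on Apr 23.

02:58 on April 23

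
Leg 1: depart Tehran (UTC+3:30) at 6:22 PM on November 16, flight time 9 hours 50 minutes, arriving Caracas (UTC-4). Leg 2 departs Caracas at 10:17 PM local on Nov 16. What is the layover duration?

Convert departure to UTC: 6:22 PM − 3:30 = 2:52 PM UTC on Nov 16.
Add 9 hours and 50 minutes flight time → 12:42 AM UTC (Nov 17).
Caracas is UTC−4:00, so local arrival = 12:42 AM − 4:00 = 8:42 PM on Nov 16.
Layover = 10:17 PM − 8:42 PM = 1 hour 35 minutes.

1 hour 35 minutes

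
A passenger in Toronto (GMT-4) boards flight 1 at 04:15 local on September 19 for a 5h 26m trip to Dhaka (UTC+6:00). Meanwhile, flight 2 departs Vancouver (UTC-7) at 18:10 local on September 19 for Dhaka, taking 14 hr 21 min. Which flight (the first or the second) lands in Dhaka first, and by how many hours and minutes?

Flight 1 in UTC: 04:15 + 4:00 = 08:15 on Sep 19.
+5 hours and 26 minutes → arrive 13:41 UTC on Sep 19.
Flight 2 in UTC: 18:10 + 7:00 = 01:10 on Sep 20.
+14 hours 21 minutes → arrive 15:31 UTC on Sep 20.
Flight 1 lands earlier by 25 hours 50 minutes.

the first, by 25 hours 50 minutes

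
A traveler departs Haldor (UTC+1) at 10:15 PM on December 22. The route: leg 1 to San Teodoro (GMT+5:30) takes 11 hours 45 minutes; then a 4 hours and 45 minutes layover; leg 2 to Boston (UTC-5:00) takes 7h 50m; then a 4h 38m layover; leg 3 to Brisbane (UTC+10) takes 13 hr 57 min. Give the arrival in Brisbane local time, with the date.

Convert departure to UTC: 10:15 PM − 1:00 = 9:15 PM UTC on Dec 22.
Add 11 hours and 45 minutes leg 1 → 9:00 AM UTC (Dec 23).
Add 4 hours 45 minutes layover in San Teodoro → 1:45 PM UTC.
Add 7 hours 50 minutes leg 2 → 9:35 PM UTC.
Add 4 hours and 38 minutes layover in Boston → 2:13 AM UTC (Dec 24).
Add 13 hours 57 minutes leg 3 → 4:10 PM UTC.
Brisbane is UTC+10:00, so local arrival = 4:10 PM + 10:00 = 2:10 AM on Dec 25.

2:10 AM on December 25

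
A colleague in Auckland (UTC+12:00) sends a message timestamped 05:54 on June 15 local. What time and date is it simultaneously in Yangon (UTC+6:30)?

In UTC: 05:54 − 12:00 = 17:54 on Jun 14.
Yangon is UTC+6:30: 17:54 + 6:30 = 00:24 on Jun 15.

00:24 on June 15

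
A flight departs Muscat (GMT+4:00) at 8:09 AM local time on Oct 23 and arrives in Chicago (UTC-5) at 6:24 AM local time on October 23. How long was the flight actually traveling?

Departure in UTC: 8:09 AM − 4:00 = 4:09 AM on Oct 23.
Arrival in UTC: 6:24 AM + 5:00 = 11:24 AM on Oct 23.
Elapsed = 11:24 AM − 4:09 AM = 7 hours 15 minutes.

7 hours 15 minutes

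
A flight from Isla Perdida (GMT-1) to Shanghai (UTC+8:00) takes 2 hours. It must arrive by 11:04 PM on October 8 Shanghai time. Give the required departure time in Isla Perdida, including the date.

12:04 PM on October 8

Target arrival in UTC: 11:04 PM − 8:00 = 3:04 PM on Oct 8.
Subtract 2 hours → departure 1:04 PM UTC on Oct 8.
Isla Perdida is UTC−1:00: 1:04 PM − 1:00 = 12:04 PM on Oct 8.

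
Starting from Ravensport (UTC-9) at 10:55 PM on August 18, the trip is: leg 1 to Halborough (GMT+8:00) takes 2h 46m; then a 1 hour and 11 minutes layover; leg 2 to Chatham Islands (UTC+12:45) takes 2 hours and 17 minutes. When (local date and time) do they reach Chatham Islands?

Convert departure to UTC: 10:55 PM + 9:00 = 7:55 AM UTC on Aug 19.
Add 2 hours and 46 minutes leg 1 → 10:41 AM UTC.
Add 1 hour and 11 minutes layover in Halborough → 11:52 AM UTC.
Add 2 hours and 17 minutes leg 2 → 2:09 PM UTC.
Chatham Islands is UTC+12:45, so local arrival = 2:09 PM + 12:45 = 2:54 AM on Aug 20.

2:54 AM on August 20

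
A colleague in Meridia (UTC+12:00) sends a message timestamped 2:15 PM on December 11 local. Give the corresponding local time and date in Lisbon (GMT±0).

Lisbon is 12:00 behind Meridia.
Shift by the zone difference: 2:15 PM − 12:00 = 2:15 AM on Dec 11 in Lisbon.

2:15 AM on December 11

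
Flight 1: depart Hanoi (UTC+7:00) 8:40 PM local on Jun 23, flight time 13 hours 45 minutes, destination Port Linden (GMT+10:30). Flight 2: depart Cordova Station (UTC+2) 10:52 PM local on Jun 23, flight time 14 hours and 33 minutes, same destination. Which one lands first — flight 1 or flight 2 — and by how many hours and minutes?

the first, by 8 hours

Flight 1 in UTC: 8:40 PM − 7:00 = 1:40 PM on Jun 23.
+13 hours and 45 minutes → arrive 3:25 AM UTC on Jun 24.
Flight 2 in UTC: 10:52 PM − 2:00 = 8:52 PM on Jun 23.
+14 hours 33 minutes → arrive 11:25 AM UTC on Jun 24.
Flight 1 lands earlier by 8 hours.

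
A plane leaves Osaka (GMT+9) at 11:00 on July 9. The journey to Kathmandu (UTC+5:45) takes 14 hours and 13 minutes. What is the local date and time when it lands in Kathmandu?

Convert departure to UTC: 11:00 − 9:00 = 02:00 UTC on Jul 9.
Add 14 hours and 13 minutes travel time → 16:13 UTC.
Kathmandu is UTC+5:45, so local arrival = 16:13 + 5:45 = 21:58 on Jul 9.

21:58 on July 9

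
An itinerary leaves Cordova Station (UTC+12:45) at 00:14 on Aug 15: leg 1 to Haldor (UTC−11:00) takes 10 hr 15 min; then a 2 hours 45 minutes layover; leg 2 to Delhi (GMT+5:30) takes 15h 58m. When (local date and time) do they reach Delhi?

21:57 on Aug 15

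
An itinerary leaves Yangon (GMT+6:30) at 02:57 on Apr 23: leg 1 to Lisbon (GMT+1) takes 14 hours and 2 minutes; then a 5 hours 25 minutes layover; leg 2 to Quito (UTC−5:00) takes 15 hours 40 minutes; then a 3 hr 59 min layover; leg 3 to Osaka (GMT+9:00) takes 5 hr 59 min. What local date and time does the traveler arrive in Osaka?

Convert departure to UTC: 02:57 − 6:30 = 20:27 UTC on Apr 22.
Add 14 hours and 2 minutes leg 1 → 10:29 UTC (Apr 23).
Add 5 hours 25 minutes layover in Lisbon → 15:54 UTC.
Add 15 hours and 40 minutes leg 2 → 07:34 UTC (Apr 24).
Add 3 hours 59 minutes layover in Quito → 11:33 UTC.
Add 5 hours and 59 minutes leg 3 → 17:32 UTC.
Osaka is UTC+9:00, so local arrival = 17:32 + 9:00 = 02:32 on Apr 25.

02:32 on April 25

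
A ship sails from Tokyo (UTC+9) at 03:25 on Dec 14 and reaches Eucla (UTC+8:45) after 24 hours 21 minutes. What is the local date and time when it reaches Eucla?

Eucla is 0:15 behind Tokyo.
After 24 hours 21 minutes it is 03:46 (Dec 15) in Tokyo.
Shift by the zone difference: 03:46 − 0:15 = 03:31 on Dec 15 in Eucla.

03:31 on December 15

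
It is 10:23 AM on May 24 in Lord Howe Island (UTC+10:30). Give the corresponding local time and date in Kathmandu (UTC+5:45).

In UTC: 10:23 AM − 10:30 = 11:53 PM on May 23.
Kathmandu is UTC+5:45: 11:53 PM + 5:45 = 5:38 AM on May 24.

5:38 AM on May 24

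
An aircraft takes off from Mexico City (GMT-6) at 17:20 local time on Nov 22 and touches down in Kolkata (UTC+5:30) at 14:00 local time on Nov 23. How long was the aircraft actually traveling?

Kolkata is 11:30 ahead of Mexico City.
Clock-face elapsed time (ignoring zones) is 20 hours 40 minutes.
Actual elapsed = 20 hours 40 minutes − 11:30 = 9 hours 10 minutes.

9 hours 10 minutes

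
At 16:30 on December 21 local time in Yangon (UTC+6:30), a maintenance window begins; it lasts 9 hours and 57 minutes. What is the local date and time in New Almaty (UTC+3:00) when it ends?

22:57 on Dec 21

New Almaty is 3:30 behind Yangon.
After 9 hours and 57 minutes it is 02:27 (Dec 22) in Yangon.
Shift by the zone difference: 02:27 − 3:30 = 22:57 on Dec 21 in New Almaty.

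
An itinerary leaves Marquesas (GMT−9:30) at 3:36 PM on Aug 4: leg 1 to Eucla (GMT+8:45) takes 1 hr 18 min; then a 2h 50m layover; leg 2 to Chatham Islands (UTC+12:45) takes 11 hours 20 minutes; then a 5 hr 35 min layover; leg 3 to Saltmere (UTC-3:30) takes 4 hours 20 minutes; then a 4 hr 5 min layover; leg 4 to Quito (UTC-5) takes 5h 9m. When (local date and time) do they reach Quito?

Convert departure to UTC: 3:36 PM + 9:30 = 1:06 AM UTC on Aug 5.
Add 1 hour 18 minutes leg 1 → 2:24 AM UTC.
Add 2 hours and 50 minutes layover in Eucla → 5:14 AM UTC.
Add 11 hours and 20 minutes leg 2 → 4:34 PM UTC.
Add 5 hours 35 minutes layover in Chatham Islands → 10:09 PM UTC.
Add 4 hours and 20 minutes leg 3 → 2:29 AM UTC (Aug 6).
Add 4 hours 5 minutes layover in Saltmere → 6:34 AM UTC.
Add 5 hours 9 minutes leg 4 → 11:43 AM UTC.
Quito is UTC−5:00, so local arrival = 11:43 AM − 5:00 = 6:43 AM on Aug 6.

6:43 AM on August 6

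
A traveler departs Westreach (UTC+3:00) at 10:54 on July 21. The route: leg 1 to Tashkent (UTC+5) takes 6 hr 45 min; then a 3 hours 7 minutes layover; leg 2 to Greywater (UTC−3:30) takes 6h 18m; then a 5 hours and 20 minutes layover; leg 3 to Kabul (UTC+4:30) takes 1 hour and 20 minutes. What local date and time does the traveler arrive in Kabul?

11:14 on Jul 22

Convert departure to UTC: 10:54 − 3:00 = 07:54 UTC on Jul 21.
Add 6 hours 45 minutes leg 1 → 14:39 UTC.
Add 3 hours and 7 minutes layover in Tashkent → 17:46 UTC.
Add 6 hours and 18 minutes leg 2 → 00:04 UTC (Jul 22).
Add 5 hours and 20 minutes layover in Greywater → 05:24 UTC.
Add 1 hour and 20 minutes leg 3 → 06:44 UTC.
Kabul is UTC+4:30, so local arrival = 06:44 + 4:30 = 11:14 on Jul 22.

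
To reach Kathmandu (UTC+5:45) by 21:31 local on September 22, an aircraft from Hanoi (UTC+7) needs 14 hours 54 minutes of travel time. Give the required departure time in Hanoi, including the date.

Target arrival in UTC: 21:31 − 5:45 = 15:46 on Sep 22.
Subtract 14 hours and 54 minutes → departure 00:52 UTC on Sep 22.
Hanoi is UTC+7:00: 00:52 + 7:00 = 07:52 on Sep 22.

07:52 on September 22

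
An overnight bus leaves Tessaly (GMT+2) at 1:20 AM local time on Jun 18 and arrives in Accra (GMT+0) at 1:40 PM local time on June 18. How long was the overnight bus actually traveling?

14 hours 20 minutes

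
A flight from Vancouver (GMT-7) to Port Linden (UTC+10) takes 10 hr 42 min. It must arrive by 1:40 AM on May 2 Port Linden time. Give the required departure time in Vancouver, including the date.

9:58 PM on April 30

Target arrival in UTC: 1:40 AM − 10:00 = 3:40 PM on May 1.
Subtract 10 hours and 42 minutes → departure 4:58 AM UTC on May 1.
Vancouver is UTC−7:00: 4:58 AM − 7:00 = 9:58 PM on Apr 30.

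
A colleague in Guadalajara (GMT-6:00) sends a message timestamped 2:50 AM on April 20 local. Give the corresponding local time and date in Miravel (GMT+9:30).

In UTC: 2:50 AM + 6:00 = 8:50 AM on Apr 20.
Miravel is UTC+9:30: 8:50 AM + 9:30 = 6:20 PM on Apr 20.

6:20 PM on April 20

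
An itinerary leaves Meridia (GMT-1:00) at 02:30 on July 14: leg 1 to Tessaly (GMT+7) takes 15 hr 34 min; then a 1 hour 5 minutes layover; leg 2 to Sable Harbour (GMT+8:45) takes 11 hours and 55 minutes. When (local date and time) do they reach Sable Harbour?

16:49 on July 15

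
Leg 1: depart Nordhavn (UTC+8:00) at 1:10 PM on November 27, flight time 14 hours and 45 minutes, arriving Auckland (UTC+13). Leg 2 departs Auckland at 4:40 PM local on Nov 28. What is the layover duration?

Convert departure to UTC: 1:10 PM − 8:00 = 5:10 AM UTC on Nov 27.
Add 14 hours and 45 minutes flight time → 7:55 PM UTC.
Auckland is UTC+13:00, so local arrival = 7:55 PM + 13:00 = 8:55 AM on Nov 28.
Layover = 4:40 PM − 8:55 AM = 7 hours 45 minutes.

7 hours 45 minutes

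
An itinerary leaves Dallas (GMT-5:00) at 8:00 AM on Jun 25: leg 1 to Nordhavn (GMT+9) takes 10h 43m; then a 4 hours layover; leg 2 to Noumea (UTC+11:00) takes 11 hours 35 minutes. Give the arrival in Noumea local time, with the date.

Convert departure to UTC: 8:00 AM + 5:00 = 1:00 PM UTC on Jun 25.
Add 10 hours 43 minutes leg 1 → 11:43 PM UTC.
Add 4 hours layover in Nordhavn → 3:43 AM UTC (Jun 26).
Add 11 hours 35 minutes leg 2 → 3:18 PM UTC.
Noumea is UTC+11:00, so local arrival = 3:18 PM + 11:00 = 2:18 AM on Jun 27.

2:18 AM on Jun 27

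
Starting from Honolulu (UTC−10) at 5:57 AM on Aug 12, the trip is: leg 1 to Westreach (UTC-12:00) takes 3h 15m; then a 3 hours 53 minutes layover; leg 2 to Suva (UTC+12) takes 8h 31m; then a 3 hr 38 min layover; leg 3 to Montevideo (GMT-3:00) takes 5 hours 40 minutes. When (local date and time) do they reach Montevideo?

Convert departure to UTC: 5:57 AM + 10:00 = 3:57 PM UTC on Aug 12.
Add 3 hours 15 minutes leg 1 → 7:12 PM UTC.
Add 3 hours and 53 minutes layover in Westreach → 11:05 PM UTC.
Add 8 hours and 31 minutes leg 2 → 7:36 AM UTC (Aug 13).
Add 3 hours 38 minutes layover in Suva → 11:14 AM UTC.
Add 5 hours and 40 minutes leg 3 → 4:54 PM UTC.
Montevideo is UTC−3:00, so local arrival = 4:54 PM − 3:00 = 1:54 PM on Aug 13.

1:54 PM on August 13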